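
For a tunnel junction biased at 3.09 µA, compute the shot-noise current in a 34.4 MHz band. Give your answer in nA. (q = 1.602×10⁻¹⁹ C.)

I_n = √(2qI·B)
2qI·B = 2 × 1.602×10⁻¹⁹ × 3.09×10⁻⁶ × 3.44×10⁷ = 3.41×10⁻¹⁷ A²
I_n = √(3.41×10⁻¹⁷) = 5.84×10⁻⁹ A = 5.84 nA

5.84 nA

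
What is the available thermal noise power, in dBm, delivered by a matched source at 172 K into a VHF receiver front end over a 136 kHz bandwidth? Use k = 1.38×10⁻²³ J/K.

−124.9 dBm

P_n = kTB = 1.38×10⁻²³ × 172 × 1.36×10⁵ = 3.23×10⁻¹⁶ W
In dBm: 10 log₁₀(3.23×10⁻¹⁶ / 10⁻³) = −124.9 dBm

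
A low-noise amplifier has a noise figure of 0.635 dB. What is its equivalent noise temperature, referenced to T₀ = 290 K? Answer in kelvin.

F = 10^(0.635/10) = 1.15744
T_e = (F − 1)·T₀ = (1.15744 − 1) × 290 = 45.7 K

45.7 K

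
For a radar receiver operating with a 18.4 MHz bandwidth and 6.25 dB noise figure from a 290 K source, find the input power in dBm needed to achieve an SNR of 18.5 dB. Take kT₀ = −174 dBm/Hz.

−76.6 dBm

Sensitivity = −174 + 10 log₁₀(B) + NF + SNR_min
= −174 + 72.65 + 6.25 + 18.5
= −76.60 dBm → −76.6 dBm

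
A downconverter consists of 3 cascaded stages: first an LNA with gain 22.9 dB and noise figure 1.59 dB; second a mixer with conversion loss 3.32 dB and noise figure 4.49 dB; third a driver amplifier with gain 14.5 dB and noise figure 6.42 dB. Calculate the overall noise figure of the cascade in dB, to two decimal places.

1.73 dB

Convert to linear (a loss of L dB is a gain of −L dB): F_i = 10^(NF_i/10), G_i = 10^(G_i,dB/10)
  Stage 1: F_1 = 10^(1.59/10) = 1.442, G_1 = 10^(22.9/10) = 195.0
  Stage 2: F_2 = 10^(4.49/10) = 2.812, G_2 = 10^(−3.32/10) = 0.4656
  Stage 3: F_3 = 10^(6.42/10) = 4.385, G_3 = 10^(14.5/10) = 28.18
Friis cascade:
  F = 1.442 + (2.812 − 1)/195.0 + (4.385 − 1)/90.78 = 1.489
NF = 10 log₁₀(1.489) = 1.73 dB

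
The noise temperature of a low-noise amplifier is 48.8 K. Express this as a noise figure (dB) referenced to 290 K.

F = 1 + T_e/T₀ = 1 + 48.8/290 = 1.16828
NF = 10 log₁₀(1.16828) = 0.675 dB

0.675 dB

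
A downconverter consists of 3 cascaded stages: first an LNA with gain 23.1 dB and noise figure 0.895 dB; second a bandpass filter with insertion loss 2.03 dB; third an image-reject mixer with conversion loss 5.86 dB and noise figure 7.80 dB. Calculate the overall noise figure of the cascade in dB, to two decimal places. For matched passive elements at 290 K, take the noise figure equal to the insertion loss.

Convert to linear (a loss of L dB is a gain of −L dB): F_i = 10^(NF_i/10), G_i = 10^(G_i,dB/10)
  Stage 1: F_1 = 10^(0.895/10) = 1.229, G_1 = 10^(23.1/10) = 204.2
  Stage 2: F_2 = 10^(2.03/10) = 1.596, G_2 = 10^(−2.03/10) = 0.6266
  Stage 3: F_3 = 10^(7.80/10) = 6.026, G_3 = 10^(−5.86/10) = 0.2594
Friis cascade:
  F = 1.229 + (1.596 − 1)/204.2 + (6.026 − 1)/127.9 = 1.271
NF = 10 log₁₀(1.271) = 1.04 dB

1.04 dB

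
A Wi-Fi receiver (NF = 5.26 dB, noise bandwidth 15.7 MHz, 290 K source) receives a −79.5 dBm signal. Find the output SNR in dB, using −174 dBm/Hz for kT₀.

17.3 dB

Noise floor: N = −174 + 10 log₁₀(B) + NF
10 log₁₀(1.57×10⁷) = 71.96 dB
N = −174 + 71.96 + 5.26 = −96.78 dBm
SNR = P_sig − N = −79.5 − (−96.78) = 17.28 dB → 17.3 dB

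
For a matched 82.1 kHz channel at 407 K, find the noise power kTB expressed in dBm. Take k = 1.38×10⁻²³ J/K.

P_n = kTB = 1.38×10⁻²³ × 407 × 8.21×10⁴ = 4.61×10⁻¹⁶ W
In dBm: 10 log₁₀(4.61×10⁻¹⁶ / 10⁻³) = −123.4 dBm

−123.4 dBm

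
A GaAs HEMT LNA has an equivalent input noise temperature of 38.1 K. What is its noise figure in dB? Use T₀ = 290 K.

F = 1 + T_e/T₀ = 1 + 38.1/290 = 1.13138
NF = 10 log₁₀(1.13138) = 0.536 dB

0.536 dB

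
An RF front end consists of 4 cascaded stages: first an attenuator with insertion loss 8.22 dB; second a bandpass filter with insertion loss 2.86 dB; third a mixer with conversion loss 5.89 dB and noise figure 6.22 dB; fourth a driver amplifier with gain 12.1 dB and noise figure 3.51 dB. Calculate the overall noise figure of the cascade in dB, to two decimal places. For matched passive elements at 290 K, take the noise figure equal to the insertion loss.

20.63 dB

Convert to linear (a loss of L dB is a gain of −L dB): F_i = 10^(NF_i/10), G_i = 10^(G_i,dB/10)
  Stage 1: F_1 = 10^(8.22/10) = 6.637, G_1 = 10^(−8.22/10) = 0.1507
  Stage 2: F_2 = 10^(2.86/10) = 1.932, G_2 = 10^(−2.86/10) = 0.5176
  Stage 3: F_3 = 10^(6.22/10) = 4.188, G_3 = 10^(−5.89/10) = 0.2576
  Stage 4: F_4 = 10^(3.51/10) = 2.244, G_4 = 10^(12.1/10) = 16.22
Friis cascade:
  F = 6.637 + (1.932 − 1)/0.1507 + (4.188 − 1)/0.07798 + (2.244 − 1)/0.02009 = 115.6
NF = 10 log₁₀(115.6) = 20.63 dB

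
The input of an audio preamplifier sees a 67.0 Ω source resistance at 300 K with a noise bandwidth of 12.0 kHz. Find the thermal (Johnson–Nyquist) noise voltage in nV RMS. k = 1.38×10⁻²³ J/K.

V_n = √(4kTRB)
4kTRB = 4 × 1.38×10⁻²³ × 300 × 6.70×10¹ × 1.20×10⁴ = 1.33×10⁻¹⁴ V²
V_n = √(1.33×10⁻¹⁴) = 1.15×10⁻⁷ V = 115 nV

115 nV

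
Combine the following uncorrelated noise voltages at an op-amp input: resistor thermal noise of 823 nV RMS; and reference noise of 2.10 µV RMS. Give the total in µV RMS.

2.26 µV

Uncorrelated sources add in power (mean-square): V_tot = √(ΣV_i²)
V_tot = √[(8.23×10⁻⁷)² + (2.10×10⁻⁶)²] = 2.26×10⁻⁶ V = 2.26 µV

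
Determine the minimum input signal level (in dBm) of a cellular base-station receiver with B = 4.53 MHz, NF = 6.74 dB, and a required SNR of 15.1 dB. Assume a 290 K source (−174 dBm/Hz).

−85.6 dBm

Sensitivity = −174 + 10 log₁₀(B) + NF + SNR_min
= −174 + 66.56 + 6.74 + 15.1
= −85.60 dBm → −85.6 dBm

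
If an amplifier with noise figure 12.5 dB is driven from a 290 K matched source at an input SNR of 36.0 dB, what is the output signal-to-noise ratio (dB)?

By definition F = SNR_in/SNR_out, so in dB: SNR_out = SNR_in − NF
SNR_out = 36.0 − 12.5 = 23.5 dB

23.5 dB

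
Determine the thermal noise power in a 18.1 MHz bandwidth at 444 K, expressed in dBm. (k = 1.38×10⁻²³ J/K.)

P_n = kTB = 1.38×10⁻²³ × 444 × 1.81×10⁷ = 1.11×10⁻¹³ W
In dBm: 10 log₁₀(1.11×10⁻¹³ / 10⁻³) = −99.6 dBm

−99.6 dBm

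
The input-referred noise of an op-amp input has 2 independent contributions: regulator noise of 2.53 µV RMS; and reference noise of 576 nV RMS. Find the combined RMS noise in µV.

2.59 µV

Uncorrelated sources add in power (mean-square): V_tot = √(ΣV_i²)
V_tot = √[(2.53×10⁻⁶)² + (5.76×10⁻⁷)²] = 2.59×10⁻⁶ V = 2.59 µV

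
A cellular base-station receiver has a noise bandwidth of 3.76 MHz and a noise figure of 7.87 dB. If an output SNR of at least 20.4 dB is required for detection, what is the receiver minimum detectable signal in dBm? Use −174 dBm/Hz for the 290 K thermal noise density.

Sensitivity = −174 + 10 log₁₀(B) + NF + SNR_min
= −174 + 65.75 + 7.87 + 20.4
= −79.98 dBm → −80.0 dBm

−80.0 dBm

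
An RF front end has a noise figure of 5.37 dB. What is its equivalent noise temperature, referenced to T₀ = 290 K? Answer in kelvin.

F = 10^(5.37/10) = 3.4435
T_e = (F − 1)·T₀ = (3.4435 − 1) × 290 = 709 K

709 K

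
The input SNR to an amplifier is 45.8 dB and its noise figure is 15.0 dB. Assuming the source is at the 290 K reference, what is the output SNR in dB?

30.8 dB

By definition F = SNR_in/SNR_out, so in dB: SNR_out = SNR_in − NF
SNR_out = 45.8 − 15.0 = 30.8 dB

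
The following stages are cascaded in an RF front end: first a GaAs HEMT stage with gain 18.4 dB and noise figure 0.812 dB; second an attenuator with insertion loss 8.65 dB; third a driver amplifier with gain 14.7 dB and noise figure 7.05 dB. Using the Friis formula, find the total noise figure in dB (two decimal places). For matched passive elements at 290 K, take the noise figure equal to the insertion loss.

2.38 dB

Convert to linear (a loss of L dB is a gain of −L dB): F_i = 10^(NF_i/10), G_i = 10^(G_i,dB/10)
  Stage 1: F_1 = 10^(0.812/10) = 1.206, G_1 = 10^(18.4/10) = 69.18
  Stage 2: F_2 = 10^(8.65/10) = 7.328, G_2 = 10^(−8.65/10) = 0.1365
  Stage 3: F_3 = 10^(7.05/10) = 5.070, G_3 = 10^(14.7/10) = 29.51
Friis cascade:
  F = 1.206 + (7.328 − 1)/69.18 + (5.070 − 1)/9.441 = 1.728
NF = 10 log₁₀(1.728) = 2.38 dB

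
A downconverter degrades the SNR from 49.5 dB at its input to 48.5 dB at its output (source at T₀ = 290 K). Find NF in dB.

NF (dB) = SNR_in(dB) − SNR_out(dB) when the source is at T₀
NF = 49.5 − 48.5 = 1.0 dB

1.0 dB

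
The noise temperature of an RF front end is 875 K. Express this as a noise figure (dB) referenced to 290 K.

F = 1 + T_e/T₀ = 1 + 875/290 = 4.01724
NF = 10 log₁₀(4.01724) = 6.04 dB

6.04 dB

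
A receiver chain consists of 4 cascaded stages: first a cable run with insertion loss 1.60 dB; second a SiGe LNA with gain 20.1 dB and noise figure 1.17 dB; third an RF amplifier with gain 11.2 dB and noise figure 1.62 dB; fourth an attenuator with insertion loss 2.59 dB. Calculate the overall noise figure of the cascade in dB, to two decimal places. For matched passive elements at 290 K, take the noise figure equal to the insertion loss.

2.79 dB

Convert to linear (a loss of L dB is a gain of −L dB): F_i = 10^(NF_i/10), G_i = 10^(G_i,dB/10)
  Stage 1: F_1 = 10^(1.60/10) = 1.445, G_1 = 10^(−1.60/10) = 0.6918
  Stage 2: F_2 = 10^(1.17/10) = 1.309, G_2 = 10^(20.1/10) = 102.3
  Stage 3: F_3 = 10^(1.62/10) = 1.452, G_3 = 10^(11.2/10) = 13.18
  Stage 4: F_4 = 10^(2.59/10) = 1.816, G_4 = 10^(−2.59/10) = 0.5508
Friis cascade:
  F = 1.445 + (1.309 − 1)/0.6918 + (1.452 − 1)/70.79 + (1.816 − 1)/933.3 = 1.900
NF = 10 log₁₀(1.900) = 2.79 dB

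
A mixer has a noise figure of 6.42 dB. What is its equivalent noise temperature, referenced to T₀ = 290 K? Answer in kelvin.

982 K

F = 10^(6.42/10) = 4.38531
T_e = (F − 1)·T₀ = (4.38531 − 1) × 290 = 982 K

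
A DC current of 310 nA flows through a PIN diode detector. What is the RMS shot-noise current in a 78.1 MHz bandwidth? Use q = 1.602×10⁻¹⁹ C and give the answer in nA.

2.79 nA

I_n = √(2qI·B)
2qI·B = 2 × 1.602×10⁻¹⁹ × 3.10×10⁻⁷ × 7.81×10⁷ = 7.76×10⁻¹⁸ A²
I_n = √(7.76×10⁻¹⁸) = 2.79×10⁻⁹ A = 2.79 nA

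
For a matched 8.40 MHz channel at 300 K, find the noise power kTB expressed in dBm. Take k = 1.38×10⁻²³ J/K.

P_n = kTB = 1.38×10⁻²³ × 300 × 8.40×10⁶ = 3.48×10⁻¹⁴ W
In dBm: 10 log₁₀(3.48×10⁻¹⁴ / 10⁻³) = −104.6 dBm

−104.6 dBm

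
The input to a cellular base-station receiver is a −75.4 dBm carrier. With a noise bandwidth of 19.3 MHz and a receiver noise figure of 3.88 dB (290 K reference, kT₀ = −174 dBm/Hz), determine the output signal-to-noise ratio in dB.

21.9 dB

Noise floor: N = −174 + 10 log₁₀(B) + NF
10 log₁₀(1.93×10⁷) = 72.86 dB
N = −174 + 72.86 + 3.88 = −97.26 dBm
SNR = P_sig − N = −75.4 − (−97.26) = 21.86 dB → 21.9 dB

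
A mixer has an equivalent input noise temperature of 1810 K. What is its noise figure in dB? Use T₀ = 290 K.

F = 1 + T_e/T₀ = 1 + 1810/290 = 7.24138
NF = 10 log₁₀(7.24138) = 8.60 dB

8.60 dB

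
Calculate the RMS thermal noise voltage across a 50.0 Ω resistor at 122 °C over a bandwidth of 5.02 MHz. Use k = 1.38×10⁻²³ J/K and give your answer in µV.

T = 122 °C + 273.15 = 395.15 K
V_n = √(4kTRB)
4kTRB = 4 × 1.38×10⁻²³ × 395.15 × 5.00×10¹ × 5.02×10⁶ = 5.47×10⁻¹² V²
V_n = √(5.47×10⁻¹²) = 2.34×10⁻⁶ V = 2.34 µV

2.34 µV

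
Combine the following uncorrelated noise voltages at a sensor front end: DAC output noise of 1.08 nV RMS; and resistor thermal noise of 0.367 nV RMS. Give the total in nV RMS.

1.14 nV

Uncorrelated sources add in power (mean-square): V_tot = √(ΣV_i²)
V_tot = √[(1.08×10⁻⁹)² + (3.67×10⁻¹⁰)²] = 1.14×10⁻⁹ V = 1.14 nV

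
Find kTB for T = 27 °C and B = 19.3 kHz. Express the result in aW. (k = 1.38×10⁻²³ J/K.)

79.9 aW

T = 27 °C + 273.15 = 300.15 K
P_n = kTB = 1.38×10⁻²³ × 300.15 × 1.93×10⁴ = 7.99×10⁻¹⁷ W = 79.9 aW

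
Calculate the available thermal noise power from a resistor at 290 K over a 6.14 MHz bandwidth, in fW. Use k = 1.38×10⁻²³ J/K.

P_n = kTB = 1.38×10⁻²³ × 290 × 6.14×10⁶ = 2.46×10⁻¹⁴ W = 24.6 fW

24.6 fW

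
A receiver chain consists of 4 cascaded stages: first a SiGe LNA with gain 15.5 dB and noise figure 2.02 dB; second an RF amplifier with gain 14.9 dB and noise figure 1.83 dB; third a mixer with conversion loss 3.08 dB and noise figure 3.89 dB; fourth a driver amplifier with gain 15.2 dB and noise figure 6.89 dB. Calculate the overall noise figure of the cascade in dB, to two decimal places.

2.08 dB

Convert to linear (a loss of L dB is a gain of −L dB): F_i = 10^(NF_i/10), G_i = 10^(G_i,dB/10)
  Stage 1: F_1 = 10^(2.02/10) = 1.592, G_1 = 10^(15.5/10) = 35.48
  Stage 2: F_2 = 10^(1.83/10) = 1.524, G_2 = 10^(14.9/10) = 30.90
  Stage 3: F_3 = 10^(3.89/10) = 2.449, G_3 = 10^(−3.08/10) = 0.4920
  Stage 4: F_4 = 10^(6.89/10) = 4.887, G_4 = 10^(15.2/10) = 33.11
Friis cascade:
  F = 1.592 + (1.524 − 1)/35.48 + (2.449 − 1)/1096 + (4.887 − 1)/539.5 = 1.616
NF = 10 log₁₀(1.616) = 2.08 dB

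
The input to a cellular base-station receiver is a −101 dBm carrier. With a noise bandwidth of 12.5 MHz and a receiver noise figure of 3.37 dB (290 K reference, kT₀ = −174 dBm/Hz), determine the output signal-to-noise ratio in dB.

−1.3 dB

Noise floor: N = −174 + 10 log₁₀(B) + NF
10 log₁₀(1.25×10⁷) = 70.97 dB
N = −174 + 70.97 + 3.37 = −99.66 dBm
SNR = P_sig − N = −101 − (−99.66) = −1.34 dB → −1.3 dB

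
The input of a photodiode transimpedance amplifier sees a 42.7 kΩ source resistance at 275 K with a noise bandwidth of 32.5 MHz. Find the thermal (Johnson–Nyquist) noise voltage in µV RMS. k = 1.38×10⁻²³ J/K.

145 µV

V_n = √(4kTRB)
4kTRB = 4 × 1.38×10⁻²³ × 275 × 4.27×10⁴ × 3.25×10⁷ = 2.11×10⁻⁸ V²
V_n = √(2.11×10⁻⁸) = 1.45×10⁻⁴ V = 145 µV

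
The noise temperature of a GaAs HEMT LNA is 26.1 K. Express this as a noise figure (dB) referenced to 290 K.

F = 1 + T_e/T₀ = 1 + 26.1/290 = 1.09
NF = 10 log₁₀(1.09) = 0.374 dB

0.374 dB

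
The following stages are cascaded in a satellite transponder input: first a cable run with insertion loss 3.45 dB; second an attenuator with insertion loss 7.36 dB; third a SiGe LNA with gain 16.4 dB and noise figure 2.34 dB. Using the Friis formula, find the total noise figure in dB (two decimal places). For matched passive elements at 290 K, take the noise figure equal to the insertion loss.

Convert to linear (a loss of L dB is a gain of −L dB): F_i = 10^(NF_i/10), G_i = 10^(G_i,dB/10)
  Stage 1: F_1 = 10^(3.45/10) = 2.213, G_1 = 10^(−3.45/10) = 0.4519
  Stage 2: F_2 = 10^(7.36/10) = 5.445, G_2 = 10^(−7.36/10) = 0.1837
  Stage 3: F_3 = 10^(2.34/10) = 1.714, G_3 = 10^(16.4/10) = 43.65
Friis cascade:
  F = 2.213 + (5.445 − 1)/0.4519 + (1.714 − 1)/0.08299 = 20.65
NF = 10 log₁₀(20.65) = 13.15 dB

13.15 dB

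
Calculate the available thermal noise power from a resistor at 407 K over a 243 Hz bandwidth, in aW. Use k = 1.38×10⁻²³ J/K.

P_n = kTB = 1.38×10⁻²³ × 407 × 2.43×10² = 1.36×10⁻¹⁸ W = 1.36 aW

1.36 aW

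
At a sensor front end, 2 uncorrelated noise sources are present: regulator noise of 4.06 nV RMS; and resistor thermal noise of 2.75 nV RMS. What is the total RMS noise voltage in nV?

Uncorrelated sources add in power (mean-square): V_tot = √(ΣV_i²)
V_tot = √[(4.06×10⁻⁹)² + (2.75×10⁻⁹)²] = 4.90×10⁻⁹ V = 4.90 nV

4.90 nV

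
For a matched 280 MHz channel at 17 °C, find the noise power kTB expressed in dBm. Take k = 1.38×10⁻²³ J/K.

T = 17 °C + 273.15 = 290.15 K
P_n = kTB = 1.38×10⁻²³ × 290.15 × 2.80×10⁸ = 1.12×10⁻¹² W
In dBm: 10 log₁₀(1.12×10⁻¹² / 10⁻³) = −89.5 dBm

−89.5 dBm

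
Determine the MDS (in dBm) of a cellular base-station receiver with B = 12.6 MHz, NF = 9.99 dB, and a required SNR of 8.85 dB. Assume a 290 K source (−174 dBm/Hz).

−84.2 dBm

Sensitivity = −174 + 10 log₁₀(B) + NF + SNR_min
= −174 + 71 + 9.99 + 8.85
= −84.16 dBm → −84.2 dBm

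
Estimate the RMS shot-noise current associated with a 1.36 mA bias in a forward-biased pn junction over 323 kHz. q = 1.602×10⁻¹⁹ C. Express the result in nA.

I_n = √(2qI·B)
2qI·B = 2 × 1.602×10⁻¹⁹ × 1.36×10⁻³ × 3.23×10⁵ = 1.41×10⁻¹⁶ A²
I_n = √(1.41×10⁻¹⁶) = 1.19×10⁻⁸ A = 11.9 nA

11.9 nA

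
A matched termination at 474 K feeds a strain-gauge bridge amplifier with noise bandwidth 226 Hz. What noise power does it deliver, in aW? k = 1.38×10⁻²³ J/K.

P_n = kTB = 1.38×10⁻²³ × 474 × 2.26×10² = 1.48×10⁻¹⁸ W = 1.48 aW

1.48 aW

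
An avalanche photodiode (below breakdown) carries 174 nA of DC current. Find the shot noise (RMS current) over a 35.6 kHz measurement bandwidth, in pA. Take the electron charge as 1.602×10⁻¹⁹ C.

I_n = √(2qI·B)
2qI·B = 2 × 1.602×10⁻¹⁹ × 1.74×10⁻⁷ × 3.56×10⁴ = 1.98×10⁻²¹ A²
I_n = √(1.98×10⁻²¹) = 4.45×10⁻¹¹ A = 44.5 pA

44.5 pA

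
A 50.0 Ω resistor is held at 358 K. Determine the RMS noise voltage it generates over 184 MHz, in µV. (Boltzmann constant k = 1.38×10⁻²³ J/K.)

V_n = √(4kTRB)
4kTRB = 4 × 1.38×10⁻²³ × 358 × 5.00×10¹ × 1.84×10⁸ = 1.82×10⁻¹⁰ V²
V_n = √(1.82×10⁻¹⁰) = 1.35×10⁻⁵ V = 13.5 µV

13.5 µV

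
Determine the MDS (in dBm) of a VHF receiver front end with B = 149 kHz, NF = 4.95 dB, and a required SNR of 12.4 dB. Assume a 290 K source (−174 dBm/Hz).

−104.9 dBm

Sensitivity = −174 + 10 log₁₀(B) + NF + SNR_min
= −174 + 51.73 + 4.95 + 12.4
= −104.92 dBm → −104.9 dBm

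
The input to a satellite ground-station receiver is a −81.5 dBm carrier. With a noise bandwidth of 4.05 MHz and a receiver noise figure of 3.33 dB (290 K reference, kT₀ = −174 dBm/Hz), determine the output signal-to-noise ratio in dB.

Noise floor: N = −174 + 10 log₁₀(B) + NF
10 log₁₀(4.05×10⁶) = 66.07 dB
N = −174 + 66.07 + 3.33 = −104.60 dBm
SNR = P_sig − N = −81.5 − (−104.60) = 23.10 dB → 23.1 dB

23.1 dB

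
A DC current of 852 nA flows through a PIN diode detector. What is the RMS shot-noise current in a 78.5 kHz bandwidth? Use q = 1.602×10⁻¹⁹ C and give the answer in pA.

I_n = √(2qI·B)
2qI·B = 2 × 1.602×10⁻¹⁹ × 8.52×10⁻⁷ × 7.85×10⁴ = 2.14×10⁻²⁰ A²
I_n = √(2.14×10⁻²⁰) = 1.46×10⁻¹⁰ A = 146 pA

146 pA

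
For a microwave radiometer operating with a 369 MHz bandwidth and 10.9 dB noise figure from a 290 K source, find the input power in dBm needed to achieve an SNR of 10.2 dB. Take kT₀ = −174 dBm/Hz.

−67.2 dBm

Sensitivity = −174 + 10 log₁₀(B) + NF + SNR_min
= −174 + 85.67 + 10.9 + 10.2
= −67.23 dBm → −67.2 dBm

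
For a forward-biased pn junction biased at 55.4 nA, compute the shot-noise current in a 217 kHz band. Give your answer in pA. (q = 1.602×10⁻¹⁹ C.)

62.1 pA

I_n = √(2qI·B)
2qI·B = 2 × 1.602×10⁻¹⁹ × 5.54×10⁻⁸ × 2.17×10⁵ = 3.85×10⁻²¹ A²
I_n = √(3.85×10⁻²¹) = 6.21×10⁻¹¹ A = 62.1 pA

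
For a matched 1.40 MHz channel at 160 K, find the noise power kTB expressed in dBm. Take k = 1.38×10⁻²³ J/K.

−115.1 dBm

P_n = kTB = 1.38×10⁻²³ × 160 × 1.40×10⁶ = 3.09×10⁻¹⁵ W
In dBm: 10 log₁₀(3.09×10⁻¹⁵ / 10⁻³) = −115.1 dBm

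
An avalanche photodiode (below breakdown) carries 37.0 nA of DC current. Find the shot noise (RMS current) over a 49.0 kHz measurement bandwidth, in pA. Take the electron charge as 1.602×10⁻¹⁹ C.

24.1 pA

I_n = √(2qI·B)
2qI·B = 2 × 1.602×10⁻¹⁹ × 3.70×10⁻⁸ × 4.90×10⁴ = 5.81×10⁻²² A²
I_n = √(5.81×10⁻²²) = 2.41×10⁻¹¹ A = 24.1 pA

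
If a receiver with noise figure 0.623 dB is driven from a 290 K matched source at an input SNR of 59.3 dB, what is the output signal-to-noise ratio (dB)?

58.677 dB

By definition F = SNR_in/SNR_out, so in dB: SNR_out = SNR_in − NF
SNR_out = 59.3 − 0.623 = 58.677 dB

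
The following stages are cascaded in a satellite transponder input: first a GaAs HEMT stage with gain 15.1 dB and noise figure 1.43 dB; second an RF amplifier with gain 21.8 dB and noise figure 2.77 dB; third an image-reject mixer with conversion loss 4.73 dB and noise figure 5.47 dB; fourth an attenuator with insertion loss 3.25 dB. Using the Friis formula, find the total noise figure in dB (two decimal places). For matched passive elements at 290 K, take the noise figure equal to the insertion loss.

Convert to linear (a loss of L dB is a gain of −L dB): F_i = 10^(NF_i/10), G_i = 10^(G_i,dB/10)
  Stage 1: F_1 = 10^(1.43/10) = 1.390, G_1 = 10^(15.1/10) = 32.36
  Stage 2: F_2 = 10^(2.77/10) = 1.892, G_2 = 10^(21.8/10) = 151.4
  Stage 3: F_3 = 10^(5.47/10) = 3.524, G_3 = 10^(−4.73/10) = 0.3365
  Stage 4: F_4 = 10^(3.25/10) = 2.113, G_4 = 10^(−3.25/10) = 0.4732
Friis cascade:
  F = 1.390 + (1.892 − 1)/32.36 + (3.524 − 1)/4898 + (2.113 − 1)/1648 = 1.419
NF = 10 log₁₀(1.419) = 1.52 dB

1.52 dB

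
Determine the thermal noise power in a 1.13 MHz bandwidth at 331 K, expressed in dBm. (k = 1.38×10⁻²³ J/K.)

−112.9 dBm

P_n = kTB = 1.38×10⁻²³ × 331 × 1.13×10⁶ = 5.16×10⁻¹⁵ W
In dBm: 10 log₁₀(5.16×10⁻¹⁵ / 10⁻³) = −112.9 dBm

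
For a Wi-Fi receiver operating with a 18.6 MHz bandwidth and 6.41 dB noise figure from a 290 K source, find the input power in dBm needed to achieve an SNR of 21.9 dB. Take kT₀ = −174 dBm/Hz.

−73.0 dBm

Sensitivity = −174 + 10 log₁₀(B) + NF + SNR_min
= −174 + 72.7 + 6.41 + 21.9
= −72.99 dBm → −73.0 dBm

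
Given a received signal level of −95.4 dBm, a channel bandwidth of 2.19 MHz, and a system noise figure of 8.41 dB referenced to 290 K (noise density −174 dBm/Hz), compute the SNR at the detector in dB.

6.8 dB

Noise floor: N = −174 + 10 log₁₀(B) + NF
10 log₁₀(2.19×10⁶) = 63.4 dB
N = −174 + 63.4 + 8.41 = −102.19 dBm
SNR = P_sig − N = −95.4 − (−102.19) = 6.79 dB → 6.8 dB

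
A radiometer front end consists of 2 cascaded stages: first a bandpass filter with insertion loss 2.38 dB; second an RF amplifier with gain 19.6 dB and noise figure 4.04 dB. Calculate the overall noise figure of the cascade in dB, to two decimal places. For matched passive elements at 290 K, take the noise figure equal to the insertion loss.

6.42 dB

Convert to linear (a loss of L dB is a gain of −L dB): F_i = 10^(NF_i/10), G_i = 10^(G_i,dB/10)
  Stage 1: F_1 = 10^(2.38/10) = 1.730, G_1 = 10^(−2.38/10) = 0.5781
  Stage 2: F_2 = 10^(4.04/10) = 2.535, G_2 = 10^(19.6/10) = 91.20
Friis cascade:
  F = 1.730 + (2.535 − 1)/0.5781 = 4.385
NF = 10 log₁₀(4.385) = 6.42 dB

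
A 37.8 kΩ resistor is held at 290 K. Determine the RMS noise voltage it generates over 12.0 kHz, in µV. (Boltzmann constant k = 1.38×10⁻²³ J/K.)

V_n = √(4kTRB)
4kTRB = 4 × 1.38×10⁻²³ × 290 × 3.78×10⁴ × 1.20×10⁴ = 7.26×10⁻¹² V²
V_n = √(7.26×10⁻¹²) = 2.69×10⁻⁶ V = 2.69 µV

2.69 µV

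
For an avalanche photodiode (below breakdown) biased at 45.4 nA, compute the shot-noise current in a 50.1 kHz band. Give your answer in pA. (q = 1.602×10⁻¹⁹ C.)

27.0 pA

I_n = √(2qI·B)
2qI·B = 2 × 1.602×10⁻¹⁹ × 4.54×10⁻⁸ × 5.01×10⁴ = 7.29×10⁻²² A²
I_n = √(7.29×10⁻²²) = 2.70×10⁻¹¹ A = 27.0 pA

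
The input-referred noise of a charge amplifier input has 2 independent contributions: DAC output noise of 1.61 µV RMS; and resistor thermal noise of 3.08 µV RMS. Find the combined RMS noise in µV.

Uncorrelated sources add in power (mean-square): V_tot = √(ΣV_i²)
V_tot = √[(1.61×10⁻⁶)² + (3.08×10⁻⁶)²] = 3.48×10⁻⁶ V = 3.48 µV

3.48 µV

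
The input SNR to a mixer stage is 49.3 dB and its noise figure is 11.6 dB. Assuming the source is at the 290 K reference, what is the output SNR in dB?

37.7 dB

By definition F = SNR_in/SNR_out, so in dB: SNR_out = SNR_in − NF
SNR_out = 49.3 − 11.6 = 37.7 dB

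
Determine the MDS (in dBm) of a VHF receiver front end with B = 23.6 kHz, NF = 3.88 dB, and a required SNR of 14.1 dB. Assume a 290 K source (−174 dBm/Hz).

Sensitivity = −174 + 10 log₁₀(B) + NF + SNR_min
= −174 + 43.73 + 3.88 + 14.1
= −112.29 dBm → −112.3 dBm

−112.3 dBm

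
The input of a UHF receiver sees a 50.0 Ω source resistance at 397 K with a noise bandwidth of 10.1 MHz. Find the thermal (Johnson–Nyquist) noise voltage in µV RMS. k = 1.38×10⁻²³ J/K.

3.33 µV

V_n = √(4kTRB)
4kTRB = 4 × 1.38×10⁻²³ × 397 × 5.00×10¹ × 1.01×10⁷ = 1.11×10⁻¹¹ V²
V_n = √(1.11×10⁻¹¹) = 3.33×10⁻⁶ V = 3.33 µV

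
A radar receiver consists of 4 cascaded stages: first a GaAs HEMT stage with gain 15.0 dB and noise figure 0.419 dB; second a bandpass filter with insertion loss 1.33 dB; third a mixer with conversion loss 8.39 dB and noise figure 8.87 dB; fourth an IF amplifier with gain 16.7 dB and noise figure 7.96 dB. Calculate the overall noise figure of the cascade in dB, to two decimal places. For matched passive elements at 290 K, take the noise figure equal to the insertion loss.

Convert to linear (a loss of L dB is a gain of −L dB): F_i = 10^(NF_i/10), G_i = 10^(G_i,dB/10)
  Stage 1: F_1 = 10^(0.419/10) = 1.101, G_1 = 10^(15.0/10) = 31.62
  Stage 2: F_2 = 10^(1.33/10) = 1.358, G_2 = 10^(−1.33/10) = 0.7362
  Stage 3: F_3 = 10^(8.87/10) = 7.709, G_3 = 10^(−8.39/10) = 0.1449
  Stage 4: F_4 = 10^(7.96/10) = 6.252, G_4 = 10^(16.7/10) = 46.77
Friis cascade:
  F = 1.101 + (1.358 − 1)/31.62 + (7.709 − 1)/23.28 + (6.252 − 1)/3.373 = 2.958
NF = 10 log₁₀(2.958) = 4.71 dB

4.71 dB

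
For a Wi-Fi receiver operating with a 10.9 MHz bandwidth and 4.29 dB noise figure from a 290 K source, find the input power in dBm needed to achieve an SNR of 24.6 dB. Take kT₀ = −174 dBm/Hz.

Sensitivity = −174 + 10 log₁₀(B) + NF + SNR_min
= −174 + 70.37 + 4.29 + 24.6
= −74.74 dBm → −74.7 dBm

−74.7 dBm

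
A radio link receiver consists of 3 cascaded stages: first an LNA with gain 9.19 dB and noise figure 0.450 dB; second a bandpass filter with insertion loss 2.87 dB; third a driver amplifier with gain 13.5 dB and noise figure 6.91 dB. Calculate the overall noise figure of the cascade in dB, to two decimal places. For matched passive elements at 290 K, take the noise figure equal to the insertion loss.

Convert to linear (a loss of L dB is a gain of −L dB): F_i = 10^(NF_i/10), G_i = 10^(G_i,dB/10)
  Stage 1: F_1 = 10^(0.450/10) = 1.109, G_1 = 10^(9.19/10) = 8.299
  Stage 2: F_2 = 10^(2.87/10) = 1.936, G_2 = 10^(−2.87/10) = 0.5164
  Stage 3: F_3 = 10^(6.91/10) = 4.909, G_3 = 10^(13.5/10) = 22.39
Friis cascade:
  F = 1.109 + (1.936 − 1)/8.299 + (4.909 − 1)/4.285 = 2.134
NF = 10 log₁₀(2.134) = 3.29 dB

3.29 dB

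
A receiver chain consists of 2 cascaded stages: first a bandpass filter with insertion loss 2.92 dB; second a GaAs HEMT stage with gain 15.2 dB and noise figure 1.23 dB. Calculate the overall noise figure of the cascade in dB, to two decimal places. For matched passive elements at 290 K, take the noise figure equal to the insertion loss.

Convert to linear (a loss of L dB is a gain of −L dB): F_i = 10^(NF_i/10), G_i = 10^(G_i,dB/10)
  Stage 1: F_1 = 10^(2.92/10) = 1.959, G_1 = 10^(−2.92/10) = 0.5105
  Stage 2: F_2 = 10^(1.23/10) = 1.327, G_2 = 10^(15.2/10) = 33.11
Friis cascade:
  F = 1.959 + (1.327 − 1)/0.5105 = 2.600
NF = 10 log₁₀(2.600) = 4.15 dB

4.15 dB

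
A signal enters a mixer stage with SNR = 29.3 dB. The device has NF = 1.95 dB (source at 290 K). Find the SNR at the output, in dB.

27.35 dB

By definition F = SNR_in/SNR_out, so in dB: SNR_out = SNR_in − NF
SNR_out = 29.3 − 1.95 = 27.35 dB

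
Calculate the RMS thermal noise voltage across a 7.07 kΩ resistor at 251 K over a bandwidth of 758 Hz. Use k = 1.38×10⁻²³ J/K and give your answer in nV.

272 nV

V_n = √(4kTRB)
4kTRB = 4 × 1.38×10⁻²³ × 251 × 7.07×10³ × 7.58×10² = 7.43×10⁻¹⁴ V²
V_n = √(7.43×10⁻¹⁴) = 2.72×10⁻⁷ V = 272 nV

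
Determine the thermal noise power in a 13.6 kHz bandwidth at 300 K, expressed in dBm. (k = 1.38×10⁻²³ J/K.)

−132.5 dBm

P_n = kTB = 1.38×10⁻²³ × 300 × 1.36×10⁴ = 5.63×10⁻¹⁷ W
In dBm: 10 log₁₀(5.63×10⁻¹⁷ / 10⁻³) = −132.5 dBm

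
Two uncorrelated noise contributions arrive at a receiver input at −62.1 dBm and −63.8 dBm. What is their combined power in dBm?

−59.9 dBm

Convert to linear, add, convert back:
P₁ = 6.17×10⁻¹⁰ W, P₂ = 4.17×10⁻¹⁰ W
P_tot = 1.03×10⁻⁹ W → 10 log₁₀(P_tot / 10⁻³) = −59.9 dBm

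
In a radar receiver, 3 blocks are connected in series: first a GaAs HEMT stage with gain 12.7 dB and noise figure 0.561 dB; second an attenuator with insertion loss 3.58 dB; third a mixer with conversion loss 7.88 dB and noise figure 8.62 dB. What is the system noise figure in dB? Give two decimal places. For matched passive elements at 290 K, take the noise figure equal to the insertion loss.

2.96 dB

Convert to linear (a loss of L dB is a gain of −L dB): F_i = 10^(NF_i/10), G_i = 10^(G_i,dB/10)
  Stage 1: F_1 = 10^(0.561/10) = 1.138, G_1 = 10^(12.7/10) = 18.62
  Stage 2: F_2 = 10^(3.58/10) = 2.280, G_2 = 10^(−3.58/10) = 0.4385
  Stage 3: F_3 = 10^(8.62/10) = 7.278, G_3 = 10^(−7.88/10) = 0.1629
Friis cascade:
  F = 1.138 + (2.280 − 1)/18.62 + (7.278 − 1)/8.166 = 1.975
NF = 10 log₁₀(1.975) = 2.96 dB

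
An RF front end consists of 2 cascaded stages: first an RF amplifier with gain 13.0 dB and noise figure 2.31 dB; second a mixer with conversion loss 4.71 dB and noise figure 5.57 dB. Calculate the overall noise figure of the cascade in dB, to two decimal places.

Convert to linear (a loss of L dB is a gain of −L dB): F_i = 10^(NF_i/10), G_i = 10^(G_i,dB/10)
  Stage 1: F_1 = 10^(2.31/10) = 1.702, G_1 = 10^(13.0/10) = 19.95
  Stage 2: F_2 = 10^(5.57/10) = 3.606, G_2 = 10^(−4.71/10) = 0.3381
Friis cascade:
  F = 1.702 + (3.606 − 1)/19.95 = 1.833
NF = 10 log₁₀(1.833) = 2.63 dB

2.63 dB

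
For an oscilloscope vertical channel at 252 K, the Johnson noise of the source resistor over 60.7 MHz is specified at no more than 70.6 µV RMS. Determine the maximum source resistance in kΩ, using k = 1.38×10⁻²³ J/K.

5.90 kΩ

Johnson–Nyquist: V_n = √(4kTRB) ⇒ R = V_n² / (4kTB)
4kTB = 4 × 1.38×10⁻²³ × 252 × 6.07×10⁷ = 8.44×10⁻¹³
R = (7.06×10⁻⁵)² / 8.44×10⁻¹³ = 5.90×10³ Ω = 5.90 kΩ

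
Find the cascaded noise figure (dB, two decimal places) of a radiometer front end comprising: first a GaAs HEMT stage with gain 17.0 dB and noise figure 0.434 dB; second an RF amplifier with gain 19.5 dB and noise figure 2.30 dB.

Convert to linear (a loss of L dB is a gain of −L dB): F_i = 10^(NF_i/10), G_i = 10^(G_i,dB/10)
  Stage 1: F_1 = 10^(0.434/10) = 1.105, G_1 = 10^(17.0/10) = 50.12
  Stage 2: F_2 = 10^(2.30/10) = 1.698, G_2 = 10^(19.5/10) = 89.13
Friis cascade:
  F = 1.105 + (1.698 − 1)/50.12 = 1.119
NF = 10 log₁₀(1.119) = 0.49 dB

0.49 dB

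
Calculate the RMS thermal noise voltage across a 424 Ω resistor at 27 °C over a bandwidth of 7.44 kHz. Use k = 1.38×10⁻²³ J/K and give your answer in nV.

229 nV

T = 27 °C + 273.15 = 300.15 K
V_n = √(4kTRB)
4kTRB = 4 × 1.38×10⁻²³ × 300.15 × 4.24×10² × 7.44×10³ = 5.23×10⁻¹⁴ V²
V_n = √(5.23×10⁻¹⁴) = 2.29×10⁻⁷ V = 229 nV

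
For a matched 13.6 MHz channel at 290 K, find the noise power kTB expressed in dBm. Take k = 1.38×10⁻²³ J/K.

P_n = kTB = 1.38×10⁻²³ × 290 × 1.36×10⁷ = 5.44×10⁻¹⁴ W
In dBm: 10 log₁₀(5.44×10⁻¹⁴ / 10⁻³) = −102.6 dBm

−102.6 dBm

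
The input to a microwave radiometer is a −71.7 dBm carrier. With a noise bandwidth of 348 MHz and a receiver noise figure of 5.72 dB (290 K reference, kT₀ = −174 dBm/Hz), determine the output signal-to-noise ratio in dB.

Noise floor: N = −174 + 10 log₁₀(B) + NF
10 log₁₀(3.48×10⁸) = 85.42 dB
N = −174 + 85.42 + 5.72 = −82.86 dBm
SNR = P_sig − N = −71.7 − (−82.86) = 11.16 dB → 11.2 dB

11.2 dB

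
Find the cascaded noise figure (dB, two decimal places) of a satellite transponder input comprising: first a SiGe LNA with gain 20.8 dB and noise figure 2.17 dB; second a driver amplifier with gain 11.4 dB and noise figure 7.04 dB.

2.26 dB

Convert to linear (a loss of L dB is a gain of −L dB): F_i = 10^(NF_i/10), G_i = 10^(G_i,dB/10)
  Stage 1: F_1 = 10^(2.17/10) = 1.648, G_1 = 10^(20.8/10) = 120.2
  Stage 2: F_2 = 10^(7.04/10) = 5.058, G_2 = 10^(11.4/10) = 13.80
Friis cascade:
  F = 1.648 + (5.058 − 1)/120.2 = 1.682
NF = 10 log₁₀(1.682) = 2.26 dB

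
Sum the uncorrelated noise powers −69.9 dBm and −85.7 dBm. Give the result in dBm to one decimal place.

Convert to linear, add, convert back:
P₁ = 1.02×10⁻¹⁰ W, P₂ = 2.69×10⁻¹² W
P_tot = 1.05×10⁻¹⁰ W → 10 log₁₀(P_tot / 10⁻³) = −69.8 dBm

−69.8 dBm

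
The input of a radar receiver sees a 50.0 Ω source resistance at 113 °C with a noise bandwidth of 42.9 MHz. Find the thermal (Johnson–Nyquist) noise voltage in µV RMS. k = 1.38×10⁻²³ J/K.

T = 113 °C + 273.15 = 386.15 K
V_n = √(4kTRB)
4kTRB = 4 × 1.38×10⁻²³ × 386.15 × 5.00×10¹ × 4.29×10⁷ = 4.57×10⁻¹¹ V²
V_n = √(4.57×10⁻¹¹) = 6.76×10⁻⁶ V = 6.76 µV

6.76 µV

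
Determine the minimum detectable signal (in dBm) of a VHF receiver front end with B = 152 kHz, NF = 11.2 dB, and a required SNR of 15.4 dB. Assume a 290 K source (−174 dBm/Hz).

Sensitivity = −174 + 10 log₁₀(B) + NF + SNR_min
= −174 + 51.82 + 11.2 + 15.4
= −95.58 dBm → −95.6 dBm

−95.6 dBm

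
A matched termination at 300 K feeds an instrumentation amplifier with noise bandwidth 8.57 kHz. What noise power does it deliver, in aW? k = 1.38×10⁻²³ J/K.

35.5 aW

P_n = kTB = 1.38×10⁻²³ × 300 × 8.57×10³ = 3.55×10⁻¹⁷ W = 35.5 aW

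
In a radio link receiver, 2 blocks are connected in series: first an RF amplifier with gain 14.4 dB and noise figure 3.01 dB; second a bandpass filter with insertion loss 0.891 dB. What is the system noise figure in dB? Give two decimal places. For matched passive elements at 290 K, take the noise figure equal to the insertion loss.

3.03 dB

Convert to linear (a loss of L dB is a gain of −L dB): F_i = 10^(NF_i/10), G_i = 10^(G_i,dB/10)
  Stage 1: F_1 = 10^(3.01/10) = 2.000, G_1 = 10^(14.4/10) = 27.54
  Stage 2: F_2 = 10^(0.891/10) = 1.228, G_2 = 10^(−0.891/10) = 0.8145
Friis cascade:
  F = 2.000 + (1.228 − 1)/27.54 = 2.008
NF = 10 log₁₀(2.008) = 3.03 dB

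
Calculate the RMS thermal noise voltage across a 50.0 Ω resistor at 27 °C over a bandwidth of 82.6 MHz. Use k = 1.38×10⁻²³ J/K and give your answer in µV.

8.27 µV

T = 27 °C + 273.15 = 300.15 K
V_n = √(4kTRB)
4kTRB = 4 × 1.38×10⁻²³ × 300.15 × 5.00×10¹ × 8.26×10⁷ = 6.84×10⁻¹¹ V²
V_n = √(6.84×10⁻¹¹) = 8.27×10⁻⁶ V = 8.27 µV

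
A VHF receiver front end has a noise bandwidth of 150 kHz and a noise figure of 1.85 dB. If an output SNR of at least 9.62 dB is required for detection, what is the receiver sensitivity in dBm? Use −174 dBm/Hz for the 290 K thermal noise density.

Sensitivity = −174 + 10 log₁₀(B) + NF + SNR_min
= −174 + 51.76 + 1.85 + 9.62
= −110.77 dBm → −110.8 dBm

−110.8 dBm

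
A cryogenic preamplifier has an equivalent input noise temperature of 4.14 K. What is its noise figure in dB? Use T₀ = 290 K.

F = 1 + T_e/T₀ = 1 + 4.14/290 = 1.01428
NF = 10 log₁₀(1.01428) = 0.062 dB

0.062 dB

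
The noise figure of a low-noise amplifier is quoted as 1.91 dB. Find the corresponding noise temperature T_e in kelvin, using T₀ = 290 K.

160 K

F = 10^(1.91/10) = 1.55239
T_e = (F − 1)·T₀ = (1.55239 − 1) × 290 = 160 K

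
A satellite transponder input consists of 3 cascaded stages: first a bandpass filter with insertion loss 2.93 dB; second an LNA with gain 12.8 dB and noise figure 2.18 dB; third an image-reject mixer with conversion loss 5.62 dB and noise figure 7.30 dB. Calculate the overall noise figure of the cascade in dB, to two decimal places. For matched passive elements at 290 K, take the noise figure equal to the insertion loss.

5.67 dB

Convert to linear (a loss of L dB is a gain of −L dB): F_i = 10^(NF_i/10), G_i = 10^(G_i,dB/10)
  Stage 1: F_1 = 10^(2.93/10) = 1.963, G_1 = 10^(−2.93/10) = 0.5093
  Stage 2: F_2 = 10^(2.18/10) = 1.652, G_2 = 10^(12.8/10) = 19.05
  Stage 3: F_3 = 10^(7.30/10) = 5.370, G_3 = 10^(−5.62/10) = 0.2742
Friis cascade:
  F = 1.963 + (1.652 − 1)/0.5093 + (5.370 − 1)/9.705 = 3.694
NF = 10 log₁₀(3.694) = 5.67 dB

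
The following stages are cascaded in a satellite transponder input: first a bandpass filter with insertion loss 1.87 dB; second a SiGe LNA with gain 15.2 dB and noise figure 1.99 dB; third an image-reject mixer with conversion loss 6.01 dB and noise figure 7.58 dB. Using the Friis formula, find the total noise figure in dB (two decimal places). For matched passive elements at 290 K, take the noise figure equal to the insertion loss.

Convert to linear (a loss of L dB is a gain of −L dB): F_i = 10^(NF_i/10), G_i = 10^(G_i,dB/10)
  Stage 1: F_1 = 10^(1.87/10) = 1.538, G_1 = 10^(−1.87/10) = 0.6501
  Stage 2: F_2 = 10^(1.99/10) = 1.581, G_2 = 10^(15.2/10) = 33.11
  Stage 3: F_3 = 10^(7.58/10) = 5.728, G_3 = 10^(−6.01/10) = 0.2506
Friis cascade:
  F = 1.538 + (1.581 − 1)/0.6501 + (5.728 − 1)/21.53 = 2.652
NF = 10 log₁₀(2.652) = 4.24 dB

4.24 dB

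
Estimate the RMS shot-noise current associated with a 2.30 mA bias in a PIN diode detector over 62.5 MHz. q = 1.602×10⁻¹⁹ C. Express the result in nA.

I_n = √(2qI·B)
2qI·B = 2 × 1.602×10⁻¹⁹ × 2.30×10⁻³ × 6.25×10⁷ = 4.61×10⁻¹⁴ A²
I_n = √(4.61×10⁻¹⁴) = 2.15×10⁻⁷ A = 215 nA

215 nA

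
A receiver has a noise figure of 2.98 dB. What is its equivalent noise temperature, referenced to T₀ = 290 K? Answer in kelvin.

F = 10^(2.98/10) = 1.98609
T_e = (F − 1)·T₀ = (1.98609 − 1) × 290 = 286 K

286 K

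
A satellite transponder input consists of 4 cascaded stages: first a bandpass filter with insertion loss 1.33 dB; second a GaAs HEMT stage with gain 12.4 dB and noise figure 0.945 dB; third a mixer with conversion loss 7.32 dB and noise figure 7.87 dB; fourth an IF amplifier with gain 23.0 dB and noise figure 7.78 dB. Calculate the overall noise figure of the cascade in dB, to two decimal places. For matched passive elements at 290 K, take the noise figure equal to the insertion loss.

6.23 dB

Convert to linear (a loss of L dB is a gain of −L dB): F_i = 10^(NF_i/10), G_i = 10^(G_i,dB/10)
  Stage 1: F_1 = 10^(1.33/10) = 1.358, G_1 = 10^(−1.33/10) = 0.7362
  Stage 2: F_2 = 10^(0.945/10) = 1.243, G_2 = 10^(12.4/10) = 17.38
  Stage 3: F_3 = 10^(7.87/10) = 6.124, G_3 = 10^(−7.32/10) = 0.1854
  Stage 4: F_4 = 10^(7.78/10) = 5.998, G_4 = 10^(23.0/10) = 199.5
Friis cascade:
  F = 1.358 + (1.243 − 1)/0.7362 + (6.124 − 1)/12.79 + (5.998 − 1)/2.371 = 4.197
NF = 10 log₁₀(4.197) = 6.23 dB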